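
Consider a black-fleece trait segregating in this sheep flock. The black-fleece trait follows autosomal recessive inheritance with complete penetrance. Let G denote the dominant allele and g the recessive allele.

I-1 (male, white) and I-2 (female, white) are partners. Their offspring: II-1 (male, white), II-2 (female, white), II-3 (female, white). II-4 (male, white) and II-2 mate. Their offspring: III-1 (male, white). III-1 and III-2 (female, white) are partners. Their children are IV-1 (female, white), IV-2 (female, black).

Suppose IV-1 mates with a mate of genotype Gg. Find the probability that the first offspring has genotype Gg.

1/2

III-1 is white so carries G and passed g to IV-2 (gg), so III-1 is Gg.
III-2 is white so carries G and passed g to IV-2 (gg), so III-2 is Gg.
IV-1 is a white offspring of III-1 (Gg) × III-2 (Gg), whose cross gives 1/4 GG : 1/2 Gg : 1/4 gg; conditioning on being white, IV-1 is GG with probability 1/3, Gg with probability 2/3.
Summing over parental genotype combinations, P(offspring has genotype Gg) = 1/3·1/2 + 2/3·1/2 = 1/2.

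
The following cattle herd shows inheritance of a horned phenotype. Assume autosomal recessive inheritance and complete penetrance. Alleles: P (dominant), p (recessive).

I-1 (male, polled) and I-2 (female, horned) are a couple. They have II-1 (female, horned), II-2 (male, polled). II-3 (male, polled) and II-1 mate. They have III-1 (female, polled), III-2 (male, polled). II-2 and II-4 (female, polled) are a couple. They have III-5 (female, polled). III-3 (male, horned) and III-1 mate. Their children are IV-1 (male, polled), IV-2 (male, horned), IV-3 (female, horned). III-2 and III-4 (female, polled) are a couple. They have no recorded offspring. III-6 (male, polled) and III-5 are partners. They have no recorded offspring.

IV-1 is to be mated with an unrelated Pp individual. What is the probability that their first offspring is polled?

3/4

IV-1 is polled so carries P and received p from III-3 (pp), so IV-1 is Pp.
The cross gives 1/4 PP : 1/2 Pp : 1/4 pp, so P(offspring is polled) = 3/4.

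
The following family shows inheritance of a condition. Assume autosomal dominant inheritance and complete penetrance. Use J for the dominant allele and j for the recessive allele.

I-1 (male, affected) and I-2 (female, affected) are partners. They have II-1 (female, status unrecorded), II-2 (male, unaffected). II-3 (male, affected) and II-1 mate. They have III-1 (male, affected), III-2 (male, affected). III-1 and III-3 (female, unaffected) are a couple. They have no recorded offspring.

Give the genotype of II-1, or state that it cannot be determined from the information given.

cannot be determined

II-1's phenotype is unrecorded, and no parent or child forces a single allele at both positions; consistent genotype assignments exist with II-1 as JJ or Jj or jj.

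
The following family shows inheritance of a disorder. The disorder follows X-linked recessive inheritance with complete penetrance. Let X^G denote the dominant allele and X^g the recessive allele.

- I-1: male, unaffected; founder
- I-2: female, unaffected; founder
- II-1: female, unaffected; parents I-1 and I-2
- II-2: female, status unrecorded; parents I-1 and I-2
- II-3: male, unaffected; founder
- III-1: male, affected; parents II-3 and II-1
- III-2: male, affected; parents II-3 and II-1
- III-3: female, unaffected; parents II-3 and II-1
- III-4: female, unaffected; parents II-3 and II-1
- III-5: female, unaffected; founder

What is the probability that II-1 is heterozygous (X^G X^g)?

1

II-1 is unaffected so carries G and passed g to III-1 (X^g Y), so II-1 is X^G X^g, giving P(X^G X^g) = 1.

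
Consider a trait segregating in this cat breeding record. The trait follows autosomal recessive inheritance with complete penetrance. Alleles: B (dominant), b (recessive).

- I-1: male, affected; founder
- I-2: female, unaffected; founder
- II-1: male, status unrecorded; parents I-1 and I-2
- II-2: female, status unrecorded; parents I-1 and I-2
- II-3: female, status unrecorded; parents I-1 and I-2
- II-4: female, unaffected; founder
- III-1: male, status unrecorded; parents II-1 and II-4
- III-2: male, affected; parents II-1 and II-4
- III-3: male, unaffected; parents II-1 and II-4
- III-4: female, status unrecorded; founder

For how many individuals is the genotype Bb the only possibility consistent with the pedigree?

1

Obligate heterozygotes: II-4 is unaffected so carries B and passed b to III-2 (bb), so II-4 is Bb.
Every other individual is either homozygous by phenotype or has at least one consistent homozygous assignment, so the count is 1.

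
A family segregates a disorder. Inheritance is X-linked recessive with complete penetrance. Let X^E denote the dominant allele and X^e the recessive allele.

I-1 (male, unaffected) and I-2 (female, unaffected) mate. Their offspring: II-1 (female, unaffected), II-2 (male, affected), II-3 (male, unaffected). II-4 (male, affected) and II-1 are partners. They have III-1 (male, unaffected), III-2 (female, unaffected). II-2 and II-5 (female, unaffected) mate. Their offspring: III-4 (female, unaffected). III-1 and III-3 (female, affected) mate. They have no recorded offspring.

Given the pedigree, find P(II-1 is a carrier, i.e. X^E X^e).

1/5

I-1 is unaffected, so I-1 is X^E Y.
I-2 is unaffected so carries E and passed e to II-2 (X^e Y), so I-2 is X^E X^e.
Their cross gives offspring ratios 1/2 X^E X^E : 1/2 X^E X^e. Conditioning on II-1 being unaffected, P(X^E X^e) = 1/2 / 1 = 1/2 before taking II-1's own offspring into account.
II-4 is affected, so II-4 is X^e Y.
Now use II-1's offspring. Probability of each recorded status — unaffected son III-1: 1/2 if II-1 is X^E X^e, 1 if X^E X^E; unaffected daughter III-2: 1/2 if II-1 is X^E X^e, 1 if X^E X^E.
Bayes: P(X^E X^e) = 1/2·1/4 / (1/2·1/4 + 1/2·1) = 1/5.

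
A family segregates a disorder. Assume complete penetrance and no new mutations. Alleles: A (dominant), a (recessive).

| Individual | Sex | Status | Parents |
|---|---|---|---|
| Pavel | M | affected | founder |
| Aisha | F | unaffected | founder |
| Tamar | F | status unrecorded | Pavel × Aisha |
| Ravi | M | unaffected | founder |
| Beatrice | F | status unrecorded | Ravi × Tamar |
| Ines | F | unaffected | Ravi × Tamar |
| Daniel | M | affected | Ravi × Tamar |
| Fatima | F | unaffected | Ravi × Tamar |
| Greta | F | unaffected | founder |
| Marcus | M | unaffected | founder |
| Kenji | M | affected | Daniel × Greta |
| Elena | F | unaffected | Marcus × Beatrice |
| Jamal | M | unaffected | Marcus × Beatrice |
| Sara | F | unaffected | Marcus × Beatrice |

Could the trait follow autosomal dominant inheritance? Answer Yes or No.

A consistent assignment under autosomal dominant exists: Pavel AA, Aisha aa, Tamar Aa, Ravi aa, Beatrice Aa, Ines aa, Daniel Aa, Fatima aa, Greta aa, Marcus aa, Kenji Aa, Elena aa, Jamal aa, Sara aa.
In this assignment every recorded phenotype matches its genotype and every non-founder's genotype is obtainable from its parents' genotypes, so the pedigree is consistent.

Yes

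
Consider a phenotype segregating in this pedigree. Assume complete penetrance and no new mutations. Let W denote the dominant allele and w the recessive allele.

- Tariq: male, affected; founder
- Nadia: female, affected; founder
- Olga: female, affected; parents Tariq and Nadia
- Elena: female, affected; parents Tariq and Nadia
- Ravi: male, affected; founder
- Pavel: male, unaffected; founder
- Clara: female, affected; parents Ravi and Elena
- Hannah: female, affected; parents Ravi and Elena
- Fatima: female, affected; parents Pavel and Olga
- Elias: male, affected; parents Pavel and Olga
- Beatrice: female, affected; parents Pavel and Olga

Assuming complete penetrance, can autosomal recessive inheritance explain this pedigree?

Yes

A consistent assignment under autosomal recessive exists: Tariq ww, Nadia ww, Olga ww, Elena ww, Ravi ww, Pavel Ww, Clara ww, Hannah ww, Fatima ww, Elias ww, Beatrice ww.
In this assignment every recorded phenotype matches its genotype and every non-founder's genotype is obtainable from its parents' genotypes, so the pedigree is consistent.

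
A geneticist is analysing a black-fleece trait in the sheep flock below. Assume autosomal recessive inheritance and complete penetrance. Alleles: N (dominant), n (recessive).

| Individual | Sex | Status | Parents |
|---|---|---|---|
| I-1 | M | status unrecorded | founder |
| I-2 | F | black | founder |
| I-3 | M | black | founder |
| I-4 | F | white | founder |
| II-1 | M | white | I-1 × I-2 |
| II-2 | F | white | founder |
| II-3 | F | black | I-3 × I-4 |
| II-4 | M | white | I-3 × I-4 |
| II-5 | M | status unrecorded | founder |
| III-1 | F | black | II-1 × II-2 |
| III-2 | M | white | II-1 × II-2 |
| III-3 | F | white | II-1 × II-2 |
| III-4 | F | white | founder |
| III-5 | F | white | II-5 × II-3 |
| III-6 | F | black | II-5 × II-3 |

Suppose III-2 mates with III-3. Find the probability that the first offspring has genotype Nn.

II-1 is white so carries N and received n from I-2 (nn), so II-1 is Nn.
II-2 is white so carries N and passed n to III-1 (nn), so II-2 is Nn.
III-2 is a white offspring of II-1 (Nn) × II-2 (Nn), whose cross gives 1/4 NN : 1/2 Nn : 1/4 nn; conditioning on being white, III-2 is NN with probability 1/3, Nn with probability 2/3.
III-3 is a white offspring of II-1 (Nn) × II-2 (Nn), whose cross gives 1/4 NN : 1/2 Nn : 1/4 nn; conditioning on being white, III-3 is NN with probability 1/3, Nn with probability 2/3.
Summing over parental genotype combinations, P(offspring has genotype Nn) = 2/9·1/2 + 2/9·1/2 + 4/9·1/2 = 4/9.

4/9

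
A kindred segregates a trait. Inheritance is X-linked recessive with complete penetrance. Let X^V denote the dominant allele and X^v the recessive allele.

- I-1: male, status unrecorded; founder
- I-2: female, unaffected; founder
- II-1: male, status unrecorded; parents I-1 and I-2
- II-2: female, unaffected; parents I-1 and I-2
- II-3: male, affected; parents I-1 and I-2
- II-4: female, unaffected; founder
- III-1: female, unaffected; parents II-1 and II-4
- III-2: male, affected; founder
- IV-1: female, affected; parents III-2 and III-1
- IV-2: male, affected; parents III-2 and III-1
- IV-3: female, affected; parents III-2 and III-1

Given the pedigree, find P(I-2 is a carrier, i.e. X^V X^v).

1

I-2 is unaffected so carries V and passed v to II-3 (X^v Y), so I-2 is X^V X^v, giving P(X^V X^v) = 1.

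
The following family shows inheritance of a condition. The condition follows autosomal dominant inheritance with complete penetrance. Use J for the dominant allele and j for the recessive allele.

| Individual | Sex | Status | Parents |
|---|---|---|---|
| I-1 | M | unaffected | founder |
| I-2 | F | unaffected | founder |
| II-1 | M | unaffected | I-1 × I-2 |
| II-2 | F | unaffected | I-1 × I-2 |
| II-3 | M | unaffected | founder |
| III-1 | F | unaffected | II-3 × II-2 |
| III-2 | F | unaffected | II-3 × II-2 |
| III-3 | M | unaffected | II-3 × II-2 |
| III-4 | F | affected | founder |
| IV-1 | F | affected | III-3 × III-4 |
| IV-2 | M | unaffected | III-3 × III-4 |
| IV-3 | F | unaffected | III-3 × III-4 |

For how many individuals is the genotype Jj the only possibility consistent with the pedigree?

2

Obligate heterozygotes: III-4 is affected so carries J and passed j to IV-2 (jj), so III-4 is Jj; IV-1 is affected so carries J and received j from III-3 (jj), so IV-1 is Jj.
Every other individual is either homozygous by phenotype or has at least one consistent homozygous assignment, so the count is 2.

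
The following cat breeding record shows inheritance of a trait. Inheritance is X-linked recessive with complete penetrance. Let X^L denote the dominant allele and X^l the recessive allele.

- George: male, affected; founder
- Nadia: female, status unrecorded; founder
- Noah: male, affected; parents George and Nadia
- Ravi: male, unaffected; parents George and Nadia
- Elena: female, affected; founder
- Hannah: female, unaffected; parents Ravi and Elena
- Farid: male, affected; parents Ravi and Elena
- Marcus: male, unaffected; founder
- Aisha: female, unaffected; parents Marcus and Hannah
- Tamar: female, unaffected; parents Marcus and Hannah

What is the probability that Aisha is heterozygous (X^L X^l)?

1/2

Marcus is unaffected, so Marcus is X^L Y.
Hannah is unaffected so carries L and received l from Elena (X^l X^l), so Hannah is X^L X^l.
Their cross gives offspring ratios 1/2 X^L X^L : 1/2 X^L X^l. Conditioning on Aisha being unaffected, P(X^L X^l) = 1/2 / 1 = 1/2.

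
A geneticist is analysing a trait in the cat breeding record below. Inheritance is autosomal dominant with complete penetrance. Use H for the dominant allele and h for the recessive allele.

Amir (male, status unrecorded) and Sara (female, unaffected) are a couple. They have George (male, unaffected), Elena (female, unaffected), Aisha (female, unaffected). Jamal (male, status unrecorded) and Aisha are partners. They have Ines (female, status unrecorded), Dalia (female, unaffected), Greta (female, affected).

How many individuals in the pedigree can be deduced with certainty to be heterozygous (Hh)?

2

Obligate heterozygotes: Jamal passed H to Greta (Hh, whose h came from Aisha) and passed h to Dalia (hh), so Jamal is Hh; Greta is affected so carries H and received h from Aisha (hh), so Greta is Hh.
Every other individual is either homozygous by phenotype or has at least one consistent homozygous assignment, so the count is 2.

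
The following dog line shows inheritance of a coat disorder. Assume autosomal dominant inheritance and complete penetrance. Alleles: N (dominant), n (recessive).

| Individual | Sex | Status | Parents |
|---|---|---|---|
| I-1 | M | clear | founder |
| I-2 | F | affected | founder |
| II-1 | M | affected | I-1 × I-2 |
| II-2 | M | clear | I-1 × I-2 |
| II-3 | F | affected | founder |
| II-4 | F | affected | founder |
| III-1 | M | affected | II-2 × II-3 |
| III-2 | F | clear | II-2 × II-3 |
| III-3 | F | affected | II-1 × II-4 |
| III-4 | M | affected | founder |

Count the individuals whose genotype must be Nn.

Obligate heterozygotes: I-2 is affected so carries N and passed n to II-2 (nn), so I-2 is Nn; II-1 is affected so carries N and received n from I-1 (nn), so II-1 is Nn; II-3 is affected so carries N and passed n to III-2 (nn), so II-3 is Nn; III-1 is affected so carries N and received n from II-2 (nn), so III-1 is Nn.
Every other individual is either homozygous by phenotype or has at least one consistent homozygous assignment, so the count is 4.

4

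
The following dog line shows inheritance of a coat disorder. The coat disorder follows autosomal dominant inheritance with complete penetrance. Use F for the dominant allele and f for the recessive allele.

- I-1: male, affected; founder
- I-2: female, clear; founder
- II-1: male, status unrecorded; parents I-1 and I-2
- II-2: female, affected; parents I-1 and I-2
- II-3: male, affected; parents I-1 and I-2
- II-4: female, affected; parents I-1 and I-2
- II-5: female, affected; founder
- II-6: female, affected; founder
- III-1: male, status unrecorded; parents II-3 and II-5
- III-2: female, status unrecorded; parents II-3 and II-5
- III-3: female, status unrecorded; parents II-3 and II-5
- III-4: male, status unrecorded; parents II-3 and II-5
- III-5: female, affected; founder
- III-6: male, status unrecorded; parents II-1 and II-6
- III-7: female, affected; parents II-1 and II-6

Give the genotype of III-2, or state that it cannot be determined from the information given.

III-2's phenotype is unrecorded, and no parent or child forces a single allele at both positions; consistent genotype assignments exist with III-2 as FF or Ff or ff.

cannot be determined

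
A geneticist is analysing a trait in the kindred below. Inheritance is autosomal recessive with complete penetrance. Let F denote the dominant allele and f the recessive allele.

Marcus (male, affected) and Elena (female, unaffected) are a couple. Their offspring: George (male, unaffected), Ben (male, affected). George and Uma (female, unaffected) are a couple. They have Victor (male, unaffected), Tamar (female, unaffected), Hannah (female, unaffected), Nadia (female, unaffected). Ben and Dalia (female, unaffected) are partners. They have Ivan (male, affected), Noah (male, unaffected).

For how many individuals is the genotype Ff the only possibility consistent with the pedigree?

4

Obligate heterozygotes: Elena is unaffected so carries F and passed f to Ben (ff), so Elena is Ff; George is unaffected so carries F and received f from Marcus (ff), so George is Ff; Dalia is unaffected so carries F and passed f to Ivan (ff), so Dalia is Ff; Noah is unaffected so carries F and received f from Ben (ff), so Noah is Ff.
Every other individual is either homozygous by phenotype or has at least one consistent homozygous assignment, so the count is 4.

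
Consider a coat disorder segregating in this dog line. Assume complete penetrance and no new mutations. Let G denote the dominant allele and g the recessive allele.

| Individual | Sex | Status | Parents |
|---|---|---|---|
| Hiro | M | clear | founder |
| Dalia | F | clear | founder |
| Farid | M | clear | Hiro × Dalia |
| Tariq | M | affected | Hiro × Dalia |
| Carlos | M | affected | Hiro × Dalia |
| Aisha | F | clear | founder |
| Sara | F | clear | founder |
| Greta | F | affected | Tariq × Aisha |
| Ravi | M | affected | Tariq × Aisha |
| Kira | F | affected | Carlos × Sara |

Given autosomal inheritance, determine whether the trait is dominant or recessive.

recessive

Hiro and Dalia are both clear yet have an affected child Tariq. Under dominance, an affected child requires at least one affected parent, so the trait cannot be dominant.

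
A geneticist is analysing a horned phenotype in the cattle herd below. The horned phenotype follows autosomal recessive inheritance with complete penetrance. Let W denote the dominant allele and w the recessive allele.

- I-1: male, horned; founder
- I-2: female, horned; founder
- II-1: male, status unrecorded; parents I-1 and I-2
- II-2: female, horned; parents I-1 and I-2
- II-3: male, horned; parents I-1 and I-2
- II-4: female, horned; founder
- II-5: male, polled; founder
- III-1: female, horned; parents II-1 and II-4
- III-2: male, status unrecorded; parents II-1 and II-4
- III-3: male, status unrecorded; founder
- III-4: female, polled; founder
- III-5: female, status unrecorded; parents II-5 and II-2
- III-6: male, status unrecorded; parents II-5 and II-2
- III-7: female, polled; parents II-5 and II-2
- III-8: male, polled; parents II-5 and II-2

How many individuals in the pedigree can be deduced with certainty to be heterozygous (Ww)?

2

Obligate heterozygotes: III-7 is polled so carries W and received w from II-2 (ww), so III-7 is Ww; III-8 is polled so carries W and received w from II-2 (ww), so III-8 is Ww.
Every other individual is either homozygous by phenotype or has at least one consistent homozygous assignment, so the count is 2.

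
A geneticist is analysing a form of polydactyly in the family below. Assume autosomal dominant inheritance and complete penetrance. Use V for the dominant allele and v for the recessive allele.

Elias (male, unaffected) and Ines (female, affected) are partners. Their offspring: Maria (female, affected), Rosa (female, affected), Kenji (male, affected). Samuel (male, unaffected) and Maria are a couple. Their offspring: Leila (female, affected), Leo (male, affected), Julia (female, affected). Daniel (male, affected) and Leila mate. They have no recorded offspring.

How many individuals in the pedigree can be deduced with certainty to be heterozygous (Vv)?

Obligate heterozygotes: Maria is affected so carries V and received v from Elias (vv), so Maria is Vv; Rosa is affected so carries V and received v from Elias (vv), so Rosa is Vv; Kenji is affected so carries V and received v from Elias (vv), so Kenji is Vv; Leila is affected so carries V and received v from Samuel (vv), so Leila is Vv; Leo is affected so carries V and received v from Samuel (vv), so Leo is Vv; Julia is affected so carries V and received v from Samuel (vv), so Julia is Vv.
Every other individual is either homozygous by phenotype or has at least one consistent homozygous assignment, so the count is 6.

6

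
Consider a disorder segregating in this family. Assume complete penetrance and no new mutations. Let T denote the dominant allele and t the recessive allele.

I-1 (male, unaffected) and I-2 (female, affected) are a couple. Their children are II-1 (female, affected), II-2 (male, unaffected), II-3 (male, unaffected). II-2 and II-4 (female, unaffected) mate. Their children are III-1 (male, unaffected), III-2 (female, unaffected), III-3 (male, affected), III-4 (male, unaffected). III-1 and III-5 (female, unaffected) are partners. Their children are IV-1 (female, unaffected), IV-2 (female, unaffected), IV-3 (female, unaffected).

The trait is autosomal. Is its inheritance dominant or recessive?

recessive

II-2 and II-4 are both unaffected yet have an affected child III-3. Under dominance, an affected child requires at least one affected parent, so the trait cannot be dominant.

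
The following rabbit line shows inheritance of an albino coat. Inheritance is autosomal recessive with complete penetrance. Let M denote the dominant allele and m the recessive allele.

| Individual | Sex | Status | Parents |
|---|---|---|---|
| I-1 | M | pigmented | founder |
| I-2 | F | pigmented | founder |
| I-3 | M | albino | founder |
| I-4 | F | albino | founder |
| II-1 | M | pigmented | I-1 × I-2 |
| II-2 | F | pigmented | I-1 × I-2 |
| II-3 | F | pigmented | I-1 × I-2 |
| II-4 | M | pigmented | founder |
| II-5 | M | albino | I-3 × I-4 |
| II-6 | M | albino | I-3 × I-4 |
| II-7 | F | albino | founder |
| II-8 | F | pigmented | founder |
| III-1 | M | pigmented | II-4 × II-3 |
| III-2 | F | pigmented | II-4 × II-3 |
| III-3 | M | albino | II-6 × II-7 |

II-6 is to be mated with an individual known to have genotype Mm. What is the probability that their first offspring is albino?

II-6 is albino, so II-6 is mm.
The cross gives 1/2 Mm : 1/2 mm, so P(offspring is albino) = 1/2.

1/2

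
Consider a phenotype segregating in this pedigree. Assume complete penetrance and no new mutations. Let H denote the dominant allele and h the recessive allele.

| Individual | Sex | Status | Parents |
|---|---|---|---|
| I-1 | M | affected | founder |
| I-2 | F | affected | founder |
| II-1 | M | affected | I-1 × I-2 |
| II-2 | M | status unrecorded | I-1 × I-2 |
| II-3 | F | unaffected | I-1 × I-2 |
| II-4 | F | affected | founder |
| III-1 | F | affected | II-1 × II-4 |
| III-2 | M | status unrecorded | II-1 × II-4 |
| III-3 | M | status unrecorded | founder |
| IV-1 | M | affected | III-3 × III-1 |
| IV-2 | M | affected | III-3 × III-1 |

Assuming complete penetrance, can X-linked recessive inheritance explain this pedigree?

Under X-linked recessive, II-3 (unaffected, female) cannot arise from I-1 (affected) × I-2 (affected).

No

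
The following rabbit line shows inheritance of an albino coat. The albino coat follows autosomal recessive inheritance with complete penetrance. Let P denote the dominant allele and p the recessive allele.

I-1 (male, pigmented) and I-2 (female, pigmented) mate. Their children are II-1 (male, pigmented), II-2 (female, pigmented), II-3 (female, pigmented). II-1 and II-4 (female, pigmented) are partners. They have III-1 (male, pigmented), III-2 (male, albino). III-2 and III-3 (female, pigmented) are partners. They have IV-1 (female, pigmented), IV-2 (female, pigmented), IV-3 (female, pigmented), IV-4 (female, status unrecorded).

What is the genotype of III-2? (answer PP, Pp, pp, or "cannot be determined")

pp

III-2 is albino, so III-2 is pp.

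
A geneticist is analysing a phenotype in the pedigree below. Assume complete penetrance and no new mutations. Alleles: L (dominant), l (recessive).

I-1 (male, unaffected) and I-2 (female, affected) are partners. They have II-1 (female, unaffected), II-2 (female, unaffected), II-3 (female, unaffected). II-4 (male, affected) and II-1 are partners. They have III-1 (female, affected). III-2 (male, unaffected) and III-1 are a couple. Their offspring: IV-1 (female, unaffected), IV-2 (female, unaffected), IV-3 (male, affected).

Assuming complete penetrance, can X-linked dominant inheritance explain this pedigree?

Yes

A consistent assignment under X-linked dominant exists: I-1 X^l Y, I-2 X^L X^l, II-1 X^l X^l, II-2 X^l X^l, II-3 X^l X^l, II-4 X^L Y, III-1 X^L X^l, III-2 X^l Y, IV-1 X^l X^l, IV-2 X^l X^l, IV-3 X^L Y.
In this assignment every recorded phenotype matches its genotype and every non-founder's genotype is obtainable from its parents' genotypes, so the pedigree is consistent.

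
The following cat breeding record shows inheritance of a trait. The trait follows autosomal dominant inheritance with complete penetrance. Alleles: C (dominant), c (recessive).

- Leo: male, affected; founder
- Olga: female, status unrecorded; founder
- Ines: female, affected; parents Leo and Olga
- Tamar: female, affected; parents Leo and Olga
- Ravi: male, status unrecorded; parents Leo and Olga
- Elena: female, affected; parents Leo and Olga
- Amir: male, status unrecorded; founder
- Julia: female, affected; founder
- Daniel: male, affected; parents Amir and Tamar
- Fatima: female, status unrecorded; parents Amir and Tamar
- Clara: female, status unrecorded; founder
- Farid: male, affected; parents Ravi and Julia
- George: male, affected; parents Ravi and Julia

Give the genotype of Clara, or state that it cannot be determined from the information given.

cannot be determined

Clara's phenotype is unrecorded, and no parent or child forces a single allele at both positions; consistent genotype assignments exist with Clara as CC or Cc or cc.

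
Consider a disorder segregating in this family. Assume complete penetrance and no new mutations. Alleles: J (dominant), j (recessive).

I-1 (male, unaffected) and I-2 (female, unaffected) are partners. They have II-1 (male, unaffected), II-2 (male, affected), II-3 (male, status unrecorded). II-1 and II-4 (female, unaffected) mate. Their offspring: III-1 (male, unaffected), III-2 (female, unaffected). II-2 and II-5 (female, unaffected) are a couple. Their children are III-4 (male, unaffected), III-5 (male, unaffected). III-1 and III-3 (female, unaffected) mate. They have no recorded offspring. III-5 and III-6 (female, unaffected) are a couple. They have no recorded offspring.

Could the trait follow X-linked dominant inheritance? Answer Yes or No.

Under X-linked dominant, II-2 (affected, male) cannot arise from I-1 (unaffected) × I-2 (unaffected).

No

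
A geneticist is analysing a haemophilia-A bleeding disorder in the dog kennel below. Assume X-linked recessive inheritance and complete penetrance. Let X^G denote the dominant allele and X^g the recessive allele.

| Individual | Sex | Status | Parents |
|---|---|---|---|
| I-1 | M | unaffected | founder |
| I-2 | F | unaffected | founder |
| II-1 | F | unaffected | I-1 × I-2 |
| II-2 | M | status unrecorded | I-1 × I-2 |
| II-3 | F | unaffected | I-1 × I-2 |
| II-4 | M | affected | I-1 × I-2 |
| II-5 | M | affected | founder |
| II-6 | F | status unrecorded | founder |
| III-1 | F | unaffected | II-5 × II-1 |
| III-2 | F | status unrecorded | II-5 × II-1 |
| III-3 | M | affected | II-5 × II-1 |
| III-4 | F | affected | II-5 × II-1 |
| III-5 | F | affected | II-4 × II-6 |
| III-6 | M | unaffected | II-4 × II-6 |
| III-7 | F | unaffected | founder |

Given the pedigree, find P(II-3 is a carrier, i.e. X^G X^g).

I-1 is unaffected, so I-1 is X^G Y.
I-2 is unaffected so carries G and passed g to II-1 (X^G X^g, whose G came from I-1), so I-2 is X^G X^g.
Their cross gives offspring ratios 1/2 X^G X^G : 1/2 X^G X^g. Conditioning on II-3 being unaffected, P(X^G X^g) = 1/2 / 1 = 1/2.

1/2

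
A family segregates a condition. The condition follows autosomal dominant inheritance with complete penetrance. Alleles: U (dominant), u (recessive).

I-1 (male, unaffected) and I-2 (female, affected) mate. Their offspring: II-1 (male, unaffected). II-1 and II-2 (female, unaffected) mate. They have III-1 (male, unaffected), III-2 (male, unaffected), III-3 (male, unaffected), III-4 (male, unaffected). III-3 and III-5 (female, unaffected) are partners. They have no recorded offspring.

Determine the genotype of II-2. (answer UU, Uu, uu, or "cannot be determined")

uu

II-2 is unaffected, so II-2 is uu.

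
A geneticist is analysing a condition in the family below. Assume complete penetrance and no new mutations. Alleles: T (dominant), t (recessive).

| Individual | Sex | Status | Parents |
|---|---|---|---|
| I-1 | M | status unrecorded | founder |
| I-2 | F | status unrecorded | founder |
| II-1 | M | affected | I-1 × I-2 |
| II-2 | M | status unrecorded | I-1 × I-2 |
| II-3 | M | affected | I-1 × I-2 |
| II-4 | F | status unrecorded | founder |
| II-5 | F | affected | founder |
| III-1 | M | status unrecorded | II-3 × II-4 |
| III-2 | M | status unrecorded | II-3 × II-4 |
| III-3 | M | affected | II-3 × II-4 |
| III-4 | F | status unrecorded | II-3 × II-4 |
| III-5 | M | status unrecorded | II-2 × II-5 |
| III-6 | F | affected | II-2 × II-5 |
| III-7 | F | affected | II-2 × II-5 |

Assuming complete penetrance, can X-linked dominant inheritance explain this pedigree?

Yes

A consistent assignment under X-linked dominant exists: I-1 X^T Y, I-2 X^T X^T, II-1 X^T Y, II-2 X^T Y, II-3 X^T Y, II-4 X^T X^T, II-5 X^T X^T, III-1 X^T Y, III-2 X^T Y, III-3 X^T Y, III-4 X^T X^T, III-5 X^T Y, III-6 X^T X^T, III-7 X^T X^T.
In this assignment every recorded phenotype matches its genotype and every non-founder's genotype is obtainable from its parents' genotypes, so the pedigree is consistent.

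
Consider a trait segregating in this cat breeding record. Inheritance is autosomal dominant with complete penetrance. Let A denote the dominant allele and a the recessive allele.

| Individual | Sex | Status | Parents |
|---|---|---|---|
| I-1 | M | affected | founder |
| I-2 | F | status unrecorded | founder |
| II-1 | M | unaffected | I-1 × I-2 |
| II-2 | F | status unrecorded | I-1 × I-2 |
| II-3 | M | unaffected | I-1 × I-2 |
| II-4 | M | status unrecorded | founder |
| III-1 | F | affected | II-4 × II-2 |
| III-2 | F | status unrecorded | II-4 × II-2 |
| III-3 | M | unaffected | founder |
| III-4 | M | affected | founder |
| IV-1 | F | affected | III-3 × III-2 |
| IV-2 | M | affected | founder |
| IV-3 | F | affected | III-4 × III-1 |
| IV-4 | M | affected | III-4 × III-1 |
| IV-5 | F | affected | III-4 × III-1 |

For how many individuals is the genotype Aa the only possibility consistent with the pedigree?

2

Obligate heterozygotes: I-1 is affected so carries A and passed a to II-1 (aa), so I-1 is Aa; IV-1 is affected so carries A and received a from III-3 (aa), so IV-1 is Aa.
Every other individual is either homozygous by phenotype or has at least one consistent homozygous assignment, so the count is 2.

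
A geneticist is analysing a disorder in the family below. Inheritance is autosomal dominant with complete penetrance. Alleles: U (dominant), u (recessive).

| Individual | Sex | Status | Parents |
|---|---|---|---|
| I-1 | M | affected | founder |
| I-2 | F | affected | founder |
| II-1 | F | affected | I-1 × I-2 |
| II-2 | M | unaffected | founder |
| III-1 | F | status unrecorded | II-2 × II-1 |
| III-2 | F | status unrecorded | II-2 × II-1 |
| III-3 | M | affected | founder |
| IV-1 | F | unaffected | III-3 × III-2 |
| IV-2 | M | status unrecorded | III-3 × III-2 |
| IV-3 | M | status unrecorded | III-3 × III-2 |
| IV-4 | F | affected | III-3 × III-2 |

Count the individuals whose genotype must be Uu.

1

Obligate heterozygotes: III-3 is affected so carries U and passed u to IV-1 (uu), so III-3 is Uu.
Every other individual is either homozygous by phenotype or has at least one consistent homozygous assignment, so the count is 1.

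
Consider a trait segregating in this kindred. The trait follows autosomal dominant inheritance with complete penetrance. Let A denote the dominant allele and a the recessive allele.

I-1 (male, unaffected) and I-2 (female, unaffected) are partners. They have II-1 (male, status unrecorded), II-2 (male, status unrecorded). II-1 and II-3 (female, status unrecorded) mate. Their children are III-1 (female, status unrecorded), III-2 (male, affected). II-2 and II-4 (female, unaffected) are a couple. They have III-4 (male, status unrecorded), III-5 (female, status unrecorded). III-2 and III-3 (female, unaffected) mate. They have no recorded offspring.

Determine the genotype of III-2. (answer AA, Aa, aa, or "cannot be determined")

From phenotype alone, III-2 is AA or Aa.
III-2 is affected so carries A and received a from II-1 (aa), so III-2 is Aa.

Aa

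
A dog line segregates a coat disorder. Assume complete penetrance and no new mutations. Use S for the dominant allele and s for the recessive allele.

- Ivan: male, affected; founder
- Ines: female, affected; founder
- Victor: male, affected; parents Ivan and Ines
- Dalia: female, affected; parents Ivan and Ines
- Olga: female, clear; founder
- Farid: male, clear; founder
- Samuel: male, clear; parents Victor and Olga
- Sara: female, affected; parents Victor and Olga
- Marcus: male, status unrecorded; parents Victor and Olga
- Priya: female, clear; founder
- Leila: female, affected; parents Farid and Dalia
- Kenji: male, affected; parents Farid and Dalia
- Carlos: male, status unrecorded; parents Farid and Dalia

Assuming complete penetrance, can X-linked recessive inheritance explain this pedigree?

No

Under X-linked recessive, Leila (affected, female) cannot arise from Farid (clear) × Dalia (affected).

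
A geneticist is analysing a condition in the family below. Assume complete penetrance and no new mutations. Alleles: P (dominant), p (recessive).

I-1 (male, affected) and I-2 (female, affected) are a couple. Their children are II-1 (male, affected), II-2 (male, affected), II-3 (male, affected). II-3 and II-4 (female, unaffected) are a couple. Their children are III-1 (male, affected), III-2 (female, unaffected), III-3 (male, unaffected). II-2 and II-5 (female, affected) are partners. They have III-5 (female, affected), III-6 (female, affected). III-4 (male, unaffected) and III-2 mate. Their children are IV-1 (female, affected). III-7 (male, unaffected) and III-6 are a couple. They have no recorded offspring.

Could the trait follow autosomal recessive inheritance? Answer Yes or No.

A consistent assignment under autosomal recessive exists: I-1 pp, I-2 pp, II-1 pp, II-2 pp, II-3 pp, II-4 Pp, II-5 pp, III-1 pp, III-2 Pp, III-3 Pp, III-4 Pp, III-5 pp, III-6 pp, III-7 PP, IV-1 pp.
In this assignment every recorded phenotype matches its genotype and every non-founder's genotype is obtainable from its parents' genotypes, so the pedigree is consistent.

Yes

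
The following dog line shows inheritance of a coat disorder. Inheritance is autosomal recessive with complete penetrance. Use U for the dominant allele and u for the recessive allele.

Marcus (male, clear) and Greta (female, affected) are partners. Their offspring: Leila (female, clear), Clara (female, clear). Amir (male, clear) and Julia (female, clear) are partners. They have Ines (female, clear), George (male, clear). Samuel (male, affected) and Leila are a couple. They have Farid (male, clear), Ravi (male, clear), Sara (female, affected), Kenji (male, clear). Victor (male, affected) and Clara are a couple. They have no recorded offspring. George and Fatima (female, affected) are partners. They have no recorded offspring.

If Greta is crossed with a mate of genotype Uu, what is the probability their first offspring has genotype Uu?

1/2

Greta is affected, so Greta is uu.
The cross gives 1/2 Uu : 1/2 uu, so P(offspring has genotype Uu) = 1/2.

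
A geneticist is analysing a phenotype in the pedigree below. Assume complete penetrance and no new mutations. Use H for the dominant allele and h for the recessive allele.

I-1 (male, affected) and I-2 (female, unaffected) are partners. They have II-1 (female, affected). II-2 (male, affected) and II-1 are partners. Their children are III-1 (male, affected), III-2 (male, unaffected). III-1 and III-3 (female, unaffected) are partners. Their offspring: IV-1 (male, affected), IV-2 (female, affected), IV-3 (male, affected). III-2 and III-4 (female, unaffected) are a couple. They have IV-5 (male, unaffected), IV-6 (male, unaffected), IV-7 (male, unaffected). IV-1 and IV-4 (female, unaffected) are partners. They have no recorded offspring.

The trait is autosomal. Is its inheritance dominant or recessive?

dominant

II-2 and II-1 are both affected yet have an unaffected child III-2. Under a recessive model two affected parents are homozygous and every child would be affected, so the trait cannot be recessive.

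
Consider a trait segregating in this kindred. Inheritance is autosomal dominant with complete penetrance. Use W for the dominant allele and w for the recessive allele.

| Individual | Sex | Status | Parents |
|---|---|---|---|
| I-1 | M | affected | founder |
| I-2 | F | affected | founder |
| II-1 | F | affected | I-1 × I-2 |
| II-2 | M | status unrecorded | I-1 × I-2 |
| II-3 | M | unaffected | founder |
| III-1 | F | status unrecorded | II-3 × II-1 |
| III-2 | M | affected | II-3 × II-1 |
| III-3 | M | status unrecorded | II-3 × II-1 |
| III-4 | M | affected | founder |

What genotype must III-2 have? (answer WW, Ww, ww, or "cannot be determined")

From phenotype alone, III-2 is WW or Ww.
III-2 is affected so carries W and received w from II-3 (ww), so III-2 is Ww.

Ww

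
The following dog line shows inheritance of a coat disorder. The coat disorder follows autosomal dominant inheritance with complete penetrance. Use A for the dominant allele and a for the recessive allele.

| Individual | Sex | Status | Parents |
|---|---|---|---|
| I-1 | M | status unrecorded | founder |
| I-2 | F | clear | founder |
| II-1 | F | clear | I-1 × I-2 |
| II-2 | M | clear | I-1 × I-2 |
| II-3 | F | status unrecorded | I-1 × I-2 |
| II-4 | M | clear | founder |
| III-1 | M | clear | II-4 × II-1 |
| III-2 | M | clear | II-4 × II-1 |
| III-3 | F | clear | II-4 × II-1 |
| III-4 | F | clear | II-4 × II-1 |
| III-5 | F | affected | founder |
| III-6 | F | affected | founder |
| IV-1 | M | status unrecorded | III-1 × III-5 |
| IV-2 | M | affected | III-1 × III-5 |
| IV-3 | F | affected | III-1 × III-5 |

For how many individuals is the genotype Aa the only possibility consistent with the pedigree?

2

Obligate heterozygotes: IV-2 is affected so carries A and received a from III-1 (aa), so IV-2 is Aa; IV-3 is affected so carries A and received a from III-1 (aa), so IV-3 is Aa.
Every other individual is either homozygous by phenotype or has at least one consistent homozygous assignment, so the count is 2.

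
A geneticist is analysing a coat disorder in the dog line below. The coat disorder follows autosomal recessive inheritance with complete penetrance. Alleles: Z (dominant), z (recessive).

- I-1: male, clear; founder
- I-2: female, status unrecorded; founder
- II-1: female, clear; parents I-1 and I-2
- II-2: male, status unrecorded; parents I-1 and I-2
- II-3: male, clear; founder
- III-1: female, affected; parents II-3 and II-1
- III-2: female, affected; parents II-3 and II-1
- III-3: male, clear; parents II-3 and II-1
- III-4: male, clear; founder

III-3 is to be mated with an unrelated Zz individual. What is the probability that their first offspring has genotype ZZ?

1/3

II-3 is clear so carries Z and passed z to III-1 (zz), so II-3 is Zz.
II-1 is clear so carries Z and passed z to III-1 (zz), so II-1 is Zz.
III-3 is a clear offspring of II-3 (Zz) × II-1 (Zz), whose cross gives 1/4 ZZ : 1/2 Zz : 1/4 zz; conditioning on being clear, III-3 is ZZ with probability 1/3, Zz with probability 2/3.
Summing over parental genotype combinations, P(offspring has genotype ZZ) = 1/3·1/2 + 2/3·1/4 = 1/3.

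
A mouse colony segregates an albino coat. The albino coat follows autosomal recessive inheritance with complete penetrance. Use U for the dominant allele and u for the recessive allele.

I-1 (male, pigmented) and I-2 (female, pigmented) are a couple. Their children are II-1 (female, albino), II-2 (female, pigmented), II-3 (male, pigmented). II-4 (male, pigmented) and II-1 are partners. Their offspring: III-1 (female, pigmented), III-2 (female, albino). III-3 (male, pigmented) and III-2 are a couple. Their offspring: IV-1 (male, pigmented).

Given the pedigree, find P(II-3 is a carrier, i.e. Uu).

2/3

I-1 is pigmented so carries U and passed u to II-1 (uu), so I-1 is Uu.
I-2 is pigmented so carries U and passed u to II-1 (uu), so I-2 is Uu.
Their cross gives offspring ratios 1/4 UU : 1/2 Uu : 1/4 uu. Conditioning on II-3 being pigmented, P(Uu) = 1/2 / 3/4 = 2/3.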